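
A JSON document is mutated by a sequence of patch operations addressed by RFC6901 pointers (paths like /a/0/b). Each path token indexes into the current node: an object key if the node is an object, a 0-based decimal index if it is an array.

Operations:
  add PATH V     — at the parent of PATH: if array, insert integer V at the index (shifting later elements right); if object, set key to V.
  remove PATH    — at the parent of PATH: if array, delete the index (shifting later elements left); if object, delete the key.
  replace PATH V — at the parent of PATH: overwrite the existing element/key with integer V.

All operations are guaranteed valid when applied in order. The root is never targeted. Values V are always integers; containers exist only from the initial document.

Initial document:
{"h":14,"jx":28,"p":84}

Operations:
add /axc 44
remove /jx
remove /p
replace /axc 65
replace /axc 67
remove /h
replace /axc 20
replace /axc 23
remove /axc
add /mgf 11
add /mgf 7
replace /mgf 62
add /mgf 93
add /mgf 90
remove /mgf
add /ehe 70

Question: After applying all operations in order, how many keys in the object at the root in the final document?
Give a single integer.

After op 1 (add /axc 44): {"axc":44,"h":14,"jx":28,"p":84}
After op 2 (remove /jx): {"axc":44,"h":14,"p":84}
After op 3 (remove /p): {"axc":44,"h":14}
After op 4 (replace /axc 65): {"axc":65,"h":14}
After op 5 (replace /axc 67): {"axc":67,"h":14}
After op 6 (remove /h): {"axc":67}
After op 7 (replace /axc 20): {"axc":20}
After op 8 (replace /axc 23): {"axc":23}
After op 9 (remove /axc): {}
After op 10 (add /mgf 11): {"mgf":11}
After op 11 (add /mgf 7): {"mgf":7}
After op 12 (replace /mgf 62): {"mgf":62}
After op 13 (add /mgf 93): {"mgf":93}
After op 14 (add /mgf 90): {"mgf":90}
After op 15 (remove /mgf): {}
After op 16 (add /ehe 70): {"ehe":70}
Size at the root: 1

Answer: 1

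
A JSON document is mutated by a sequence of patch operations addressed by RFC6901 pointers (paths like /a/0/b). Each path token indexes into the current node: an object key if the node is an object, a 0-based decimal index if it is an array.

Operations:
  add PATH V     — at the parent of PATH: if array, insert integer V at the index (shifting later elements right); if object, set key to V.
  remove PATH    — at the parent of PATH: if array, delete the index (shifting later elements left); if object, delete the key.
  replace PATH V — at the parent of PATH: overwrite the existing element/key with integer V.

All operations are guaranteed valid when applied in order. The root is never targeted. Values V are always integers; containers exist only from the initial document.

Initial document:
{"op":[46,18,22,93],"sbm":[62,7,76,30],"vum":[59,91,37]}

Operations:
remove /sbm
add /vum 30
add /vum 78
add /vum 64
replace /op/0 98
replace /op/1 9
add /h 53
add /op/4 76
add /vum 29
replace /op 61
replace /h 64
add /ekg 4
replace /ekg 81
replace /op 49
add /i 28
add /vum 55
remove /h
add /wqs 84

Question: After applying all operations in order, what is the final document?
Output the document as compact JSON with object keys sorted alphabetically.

Answer: {"ekg":81,"i":28,"op":49,"vum":55,"wqs":84}

Derivation:
After op 1 (remove /sbm): {"op":[46,18,22,93],"vum":[59,91,37]}
After op 2 (add /vum 30): {"op":[46,18,22,93],"vum":30}
After op 3 (add /vum 78): {"op":[46,18,22,93],"vum":78}
After op 4 (add /vum 64): {"op":[46,18,22,93],"vum":64}
After op 5 (replace /op/0 98): {"op":[98,18,22,93],"vum":64}
After op 6 (replace /op/1 9): {"op":[98,9,22,93],"vum":64}
After op 7 (add /h 53): {"h":53,"op":[98,9,22,93],"vum":64}
After op 8 (add /op/4 76): {"h":53,"op":[98,9,22,93,76],"vum":64}
After op 9 (add /vum 29): {"h":53,"op":[98,9,22,93,76],"vum":29}
After op 10 (replace /op 61): {"h":53,"op":61,"vum":29}
After op 11 (replace /h 64): {"h":64,"op":61,"vum":29}
After op 12 (add /ekg 4): {"ekg":4,"h":64,"op":61,"vum":29}
After op 13 (replace /ekg 81): {"ekg":81,"h":64,"op":61,"vum":29}
After op 14 (replace /op 49): {"ekg":81,"h":64,"op":49,"vum":29}
After op 15 (add /i 28): {"ekg":81,"h":64,"i":28,"op":49,"vum":29}
After op 16 (add /vum 55): {"ekg":81,"h":64,"i":28,"op":49,"vum":55}
After op 17 (remove /h): {"ekg":81,"i":28,"op":49,"vum":55}
After op 18 (add /wqs 84): {"ekg":81,"i":28,"op":49,"vum":55,"wqs":84}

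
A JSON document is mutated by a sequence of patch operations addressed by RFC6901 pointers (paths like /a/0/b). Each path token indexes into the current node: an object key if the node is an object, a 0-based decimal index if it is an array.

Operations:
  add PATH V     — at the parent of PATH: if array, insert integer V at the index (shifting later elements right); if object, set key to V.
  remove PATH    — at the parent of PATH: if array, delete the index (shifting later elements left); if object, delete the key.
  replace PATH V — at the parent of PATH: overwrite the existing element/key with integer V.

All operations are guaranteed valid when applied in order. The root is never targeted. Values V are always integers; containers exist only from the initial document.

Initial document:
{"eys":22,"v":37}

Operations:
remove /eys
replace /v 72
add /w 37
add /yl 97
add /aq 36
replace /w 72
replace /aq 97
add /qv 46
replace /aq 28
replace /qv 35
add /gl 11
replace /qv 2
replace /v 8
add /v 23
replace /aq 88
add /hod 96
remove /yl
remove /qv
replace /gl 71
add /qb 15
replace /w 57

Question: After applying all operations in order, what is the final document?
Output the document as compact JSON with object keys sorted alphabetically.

After op 1 (remove /eys): {"v":37}
After op 2 (replace /v 72): {"v":72}
After op 3 (add /w 37): {"v":72,"w":37}
After op 4 (add /yl 97): {"v":72,"w":37,"yl":97}
After op 5 (add /aq 36): {"aq":36,"v":72,"w":37,"yl":97}
After op 6 (replace /w 72): {"aq":36,"v":72,"w":72,"yl":97}
After op 7 (replace /aq 97): {"aq":97,"v":72,"w":72,"yl":97}
After op 8 (add /qv 46): {"aq":97,"qv":46,"v":72,"w":72,"yl":97}
After op 9 (replace /aq 28): {"aq":28,"qv":46,"v":72,"w":72,"yl":97}
After op 10 (replace /qv 35): {"aq":28,"qv":35,"v":72,"w":72,"yl":97}
After op 11 (add /gl 11): {"aq":28,"gl":11,"qv":35,"v":72,"w":72,"yl":97}
After op 12 (replace /qv 2): {"aq":28,"gl":11,"qv":2,"v":72,"w":72,"yl":97}
After op 13 (replace /v 8): {"aq":28,"gl":11,"qv":2,"v":8,"w":72,"yl":97}
After op 14 (add /v 23): {"aq":28,"gl":11,"qv":2,"v":23,"w":72,"yl":97}
After op 15 (replace /aq 88): {"aq":88,"gl":11,"qv":2,"v":23,"w":72,"yl":97}
After op 16 (add /hod 96): {"aq":88,"gl":11,"hod":96,"qv":2,"v":23,"w":72,"yl":97}
After op 17 (remove /yl): {"aq":88,"gl":11,"hod":96,"qv":2,"v":23,"w":72}
After op 18 (remove /qv): {"aq":88,"gl":11,"hod":96,"v":23,"w":72}
After op 19 (replace /gl 71): {"aq":88,"gl":71,"hod":96,"v":23,"w":72}
After op 20 (add /qb 15): {"aq":88,"gl":71,"hod":96,"qb":15,"v":23,"w":72}
After op 21 (replace /w 57): {"aq":88,"gl":71,"hod":96,"qb":15,"v":23,"w":57}

Answer: {"aq":88,"gl":71,"hod":96,"qb":15,"v":23,"w":57}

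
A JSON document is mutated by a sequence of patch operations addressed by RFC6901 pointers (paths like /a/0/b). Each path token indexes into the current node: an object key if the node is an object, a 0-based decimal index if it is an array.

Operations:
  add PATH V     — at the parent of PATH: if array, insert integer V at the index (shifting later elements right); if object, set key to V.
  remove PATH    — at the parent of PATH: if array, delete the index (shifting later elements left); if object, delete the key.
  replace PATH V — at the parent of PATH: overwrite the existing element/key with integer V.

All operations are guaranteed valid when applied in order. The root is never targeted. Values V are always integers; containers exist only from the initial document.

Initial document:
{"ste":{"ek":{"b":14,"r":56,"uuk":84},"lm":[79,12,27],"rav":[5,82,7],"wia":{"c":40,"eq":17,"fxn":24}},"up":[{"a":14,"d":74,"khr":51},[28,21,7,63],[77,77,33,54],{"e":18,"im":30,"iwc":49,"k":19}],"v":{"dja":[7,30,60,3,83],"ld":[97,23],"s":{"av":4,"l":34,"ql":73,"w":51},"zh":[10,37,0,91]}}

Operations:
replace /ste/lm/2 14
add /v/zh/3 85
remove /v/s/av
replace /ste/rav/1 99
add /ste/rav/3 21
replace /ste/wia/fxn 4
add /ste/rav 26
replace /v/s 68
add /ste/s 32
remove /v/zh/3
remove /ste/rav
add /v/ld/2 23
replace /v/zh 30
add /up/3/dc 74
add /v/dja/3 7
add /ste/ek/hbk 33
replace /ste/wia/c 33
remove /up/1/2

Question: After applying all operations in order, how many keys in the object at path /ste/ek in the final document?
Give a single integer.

After op 1 (replace /ste/lm/2 14): {"ste":{"ek":{"b":14,"r":56,"uuk":84},"lm":[79,12,14],"rav":[5,82,7],"wia":{"c":40,"eq":17,"fxn":24}},"up":[{"a":14,"d":74,"khr":51},[28,21,7,63],[77,77,33,54],{"e":18,"im":30,"iwc":49,"k":19}],"v":{"dja":[7,30,60,3,83],"ld":[97,23],"s":{"av":4,"l":34,"ql":73,"w":51},"zh":[10,37,0,91]}}
After op 2 (add /v/zh/3 85): {"ste":{"ek":{"b":14,"r":56,"uuk":84},"lm":[79,12,14],"rav":[5,82,7],"wia":{"c":40,"eq":17,"fxn":24}},"up":[{"a":14,"d":74,"khr":51},[28,21,7,63],[77,77,33,54],{"e":18,"im":30,"iwc":49,"k":19}],"v":{"dja":[7,30,60,3,83],"ld":[97,23],"s":{"av":4,"l":34,"ql":73,"w":51},"zh":[10,37,0,85,91]}}
After op 3 (remove /v/s/av): {"ste":{"ek":{"b":14,"r":56,"uuk":84},"lm":[79,12,14],"rav":[5,82,7],"wia":{"c":40,"eq":17,"fxn":24}},"up":[{"a":14,"d":74,"khr":51},[28,21,7,63],[77,77,33,54],{"e":18,"im":30,"iwc":49,"k":19}],"v":{"dja":[7,30,60,3,83],"ld":[97,23],"s":{"l":34,"ql":73,"w":51},"zh":[10,37,0,85,91]}}
After op 4 (replace /ste/rav/1 99): {"ste":{"ek":{"b":14,"r":56,"uuk":84},"lm":[79,12,14],"rav":[5,99,7],"wia":{"c":40,"eq":17,"fxn":24}},"up":[{"a":14,"d":74,"khr":51},[28,21,7,63],[77,77,33,54],{"e":18,"im":30,"iwc":49,"k":19}],"v":{"dja":[7,30,60,3,83],"ld":[97,23],"s":{"l":34,"ql":73,"w":51},"zh":[10,37,0,85,91]}}
After op 5 (add /ste/rav/3 21): {"ste":{"ek":{"b":14,"r":56,"uuk":84},"lm":[79,12,14],"rav":[5,99,7,21],"wia":{"c":40,"eq":17,"fxn":24}},"up":[{"a":14,"d":74,"khr":51},[28,21,7,63],[77,77,33,54],{"e":18,"im":30,"iwc":49,"k":19}],"v":{"dja":[7,30,60,3,83],"ld":[97,23],"s":{"l":34,"ql":73,"w":51},"zh":[10,37,0,85,91]}}
After op 6 (replace /ste/wia/fxn 4): {"ste":{"ek":{"b":14,"r":56,"uuk":84},"lm":[79,12,14],"rav":[5,99,7,21],"wia":{"c":40,"eq":17,"fxn":4}},"up":[{"a":14,"d":74,"khr":51},[28,21,7,63],[77,77,33,54],{"e":18,"im":30,"iwc":49,"k":19}],"v":{"dja":[7,30,60,3,83],"ld":[97,23],"s":{"l":34,"ql":73,"w":51},"zh":[10,37,0,85,91]}}
After op 7 (add /ste/rav 26): {"ste":{"ek":{"b":14,"r":56,"uuk":84},"lm":[79,12,14],"rav":26,"wia":{"c":40,"eq":17,"fxn":4}},"up":[{"a":14,"d":74,"khr":51},[28,21,7,63],[77,77,33,54],{"e":18,"im":30,"iwc":49,"k":19}],"v":{"dja":[7,30,60,3,83],"ld":[97,23],"s":{"l":34,"ql":73,"w":51},"zh":[10,37,0,85,91]}}
After op 8 (replace /v/s 68): {"ste":{"ek":{"b":14,"r":56,"uuk":84},"lm":[79,12,14],"rav":26,"wia":{"c":40,"eq":17,"fxn":4}},"up":[{"a":14,"d":74,"khr":51},[28,21,7,63],[77,77,33,54],{"e":18,"im":30,"iwc":49,"k":19}],"v":{"dja":[7,30,60,3,83],"ld":[97,23],"s":68,"zh":[10,37,0,85,91]}}
After op 9 (add /ste/s 32): {"ste":{"ek":{"b":14,"r":56,"uuk":84},"lm":[79,12,14],"rav":26,"s":32,"wia":{"c":40,"eq":17,"fxn":4}},"up":[{"a":14,"d":74,"khr":51},[28,21,7,63],[77,77,33,54],{"e":18,"im":30,"iwc":49,"k":19}],"v":{"dja":[7,30,60,3,83],"ld":[97,23],"s":68,"zh":[10,37,0,85,91]}}
After op 10 (remove /v/zh/3): {"ste":{"ek":{"b":14,"r":56,"uuk":84},"lm":[79,12,14],"rav":26,"s":32,"wia":{"c":40,"eq":17,"fxn":4}},"up":[{"a":14,"d":74,"khr":51},[28,21,7,63],[77,77,33,54],{"e":18,"im":30,"iwc":49,"k":19}],"v":{"dja":[7,30,60,3,83],"ld":[97,23],"s":68,"zh":[10,37,0,91]}}
After op 11 (remove /ste/rav): {"ste":{"ek":{"b":14,"r":56,"uuk":84},"lm":[79,12,14],"s":32,"wia":{"c":40,"eq":17,"fxn":4}},"up":[{"a":14,"d":74,"khr":51},[28,21,7,63],[77,77,33,54],{"e":18,"im":30,"iwc":49,"k":19}],"v":{"dja":[7,30,60,3,83],"ld":[97,23],"s":68,"zh":[10,37,0,91]}}
After op 12 (add /v/ld/2 23): {"ste":{"ek":{"b":14,"r":56,"uuk":84},"lm":[79,12,14],"s":32,"wia":{"c":40,"eq":17,"fxn":4}},"up":[{"a":14,"d":74,"khr":51},[28,21,7,63],[77,77,33,54],{"e":18,"im":30,"iwc":49,"k":19}],"v":{"dja":[7,30,60,3,83],"ld":[97,23,23],"s":68,"zh":[10,37,0,91]}}
After op 13 (replace /v/zh 30): {"ste":{"ek":{"b":14,"r":56,"uuk":84},"lm":[79,12,14],"s":32,"wia":{"c":40,"eq":17,"fxn":4}},"up":[{"a":14,"d":74,"khr":51},[28,21,7,63],[77,77,33,54],{"e":18,"im":30,"iwc":49,"k":19}],"v":{"dja":[7,30,60,3,83],"ld":[97,23,23],"s":68,"zh":30}}
After op 14 (add /up/3/dc 74): {"ste":{"ek":{"b":14,"r":56,"uuk":84},"lm":[79,12,14],"s":32,"wia":{"c":40,"eq":17,"fxn":4}},"up":[{"a":14,"d":74,"khr":51},[28,21,7,63],[77,77,33,54],{"dc":74,"e":18,"im":30,"iwc":49,"k":19}],"v":{"dja":[7,30,60,3,83],"ld":[97,23,23],"s":68,"zh":30}}
After op 15 (add /v/dja/3 7): {"ste":{"ek":{"b":14,"r":56,"uuk":84},"lm":[79,12,14],"s":32,"wia":{"c":40,"eq":17,"fxn":4}},"up":[{"a":14,"d":74,"khr":51},[28,21,7,63],[77,77,33,54],{"dc":74,"e":18,"im":30,"iwc":49,"k":19}],"v":{"dja":[7,30,60,7,3,83],"ld":[97,23,23],"s":68,"zh":30}}
After op 16 (add /ste/ek/hbk 33): {"ste":{"ek":{"b":14,"hbk":33,"r":56,"uuk":84},"lm":[79,12,14],"s":32,"wia":{"c":40,"eq":17,"fxn":4}},"up":[{"a":14,"d":74,"khr":51},[28,21,7,63],[77,77,33,54],{"dc":74,"e":18,"im":30,"iwc":49,"k":19}],"v":{"dja":[7,30,60,7,3,83],"ld":[97,23,23],"s":68,"zh":30}}
After op 17 (replace /ste/wia/c 33): {"ste":{"ek":{"b":14,"hbk":33,"r":56,"uuk":84},"lm":[79,12,14],"s":32,"wia":{"c":33,"eq":17,"fxn":4}},"up":[{"a":14,"d":74,"khr":51},[28,21,7,63],[77,77,33,54],{"dc":74,"e":18,"im":30,"iwc":49,"k":19}],"v":{"dja":[7,30,60,7,3,83],"ld":[97,23,23],"s":68,"zh":30}}
After op 18 (remove /up/1/2): {"ste":{"ek":{"b":14,"hbk":33,"r":56,"uuk":84},"lm":[79,12,14],"s":32,"wia":{"c":33,"eq":17,"fxn":4}},"up":[{"a":14,"d":74,"khr":51},[28,21,63],[77,77,33,54],{"dc":74,"e":18,"im":30,"iwc":49,"k":19}],"v":{"dja":[7,30,60,7,3,83],"ld":[97,23,23],"s":68,"zh":30}}
Size at path /ste/ek: 4

Answer: 4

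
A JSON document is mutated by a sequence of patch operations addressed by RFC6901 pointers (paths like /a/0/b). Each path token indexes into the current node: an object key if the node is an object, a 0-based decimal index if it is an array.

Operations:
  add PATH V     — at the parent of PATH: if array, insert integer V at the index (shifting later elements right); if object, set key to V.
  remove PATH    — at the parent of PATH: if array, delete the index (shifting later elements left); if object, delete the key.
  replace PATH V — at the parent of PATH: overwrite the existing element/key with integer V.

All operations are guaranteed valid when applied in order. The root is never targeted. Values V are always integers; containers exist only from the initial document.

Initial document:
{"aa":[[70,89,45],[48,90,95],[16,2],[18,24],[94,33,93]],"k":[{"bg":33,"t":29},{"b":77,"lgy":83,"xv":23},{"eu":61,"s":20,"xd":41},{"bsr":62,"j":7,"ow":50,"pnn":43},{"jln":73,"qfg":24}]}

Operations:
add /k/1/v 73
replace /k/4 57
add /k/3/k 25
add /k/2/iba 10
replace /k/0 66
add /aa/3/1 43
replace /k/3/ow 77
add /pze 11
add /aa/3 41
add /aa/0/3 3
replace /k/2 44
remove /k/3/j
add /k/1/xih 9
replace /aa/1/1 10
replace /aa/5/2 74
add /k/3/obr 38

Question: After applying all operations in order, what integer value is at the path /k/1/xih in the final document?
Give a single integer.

Answer: 9

Derivation:
After op 1 (add /k/1/v 73): {"aa":[[70,89,45],[48,90,95],[16,2],[18,24],[94,33,93]],"k":[{"bg":33,"t":29},{"b":77,"lgy":83,"v":73,"xv":23},{"eu":61,"s":20,"xd":41},{"bsr":62,"j":7,"ow":50,"pnn":43},{"jln":73,"qfg":24}]}
After op 2 (replace /k/4 57): {"aa":[[70,89,45],[48,90,95],[16,2],[18,24],[94,33,93]],"k":[{"bg":33,"t":29},{"b":77,"lgy":83,"v":73,"xv":23},{"eu":61,"s":20,"xd":41},{"bsr":62,"j":7,"ow":50,"pnn":43},57]}
After op 3 (add /k/3/k 25): {"aa":[[70,89,45],[48,90,95],[16,2],[18,24],[94,33,93]],"k":[{"bg":33,"t":29},{"b":77,"lgy":83,"v":73,"xv":23},{"eu":61,"s":20,"xd":41},{"bsr":62,"j":7,"k":25,"ow":50,"pnn":43},57]}
After op 4 (add /k/2/iba 10): {"aa":[[70,89,45],[48,90,95],[16,2],[18,24],[94,33,93]],"k":[{"bg":33,"t":29},{"b":77,"lgy":83,"v":73,"xv":23},{"eu":61,"iba":10,"s":20,"xd":41},{"bsr":62,"j":7,"k":25,"ow":50,"pnn":43},57]}
After op 5 (replace /k/0 66): {"aa":[[70,89,45],[48,90,95],[16,2],[18,24],[94,33,93]],"k":[66,{"b":77,"lgy":83,"v":73,"xv":23},{"eu":61,"iba":10,"s":20,"xd":41},{"bsr":62,"j":7,"k":25,"ow":50,"pnn":43},57]}
After op 6 (add /aa/3/1 43): {"aa":[[70,89,45],[48,90,95],[16,2],[18,43,24],[94,33,93]],"k":[66,{"b":77,"lgy":83,"v":73,"xv":23},{"eu":61,"iba":10,"s":20,"xd":41},{"bsr":62,"j":7,"k":25,"ow":50,"pnn":43},57]}
After op 7 (replace /k/3/ow 77): {"aa":[[70,89,45],[48,90,95],[16,2],[18,43,24],[94,33,93]],"k":[66,{"b":77,"lgy":83,"v":73,"xv":23},{"eu":61,"iba":10,"s":20,"xd":41},{"bsr":62,"j":7,"k":25,"ow":77,"pnn":43},57]}
After op 8 (add /pze 11): {"aa":[[70,89,45],[48,90,95],[16,2],[18,43,24],[94,33,93]],"k":[66,{"b":77,"lgy":83,"v":73,"xv":23},{"eu":61,"iba":10,"s":20,"xd":41},{"bsr":62,"j":7,"k":25,"ow":77,"pnn":43},57],"pze":11}
After op 9 (add /aa/3 41): {"aa":[[70,89,45],[48,90,95],[16,2],41,[18,43,24],[94,33,93]],"k":[66,{"b":77,"lgy":83,"v":73,"xv":23},{"eu":61,"iba":10,"s":20,"xd":41},{"bsr":62,"j":7,"k":25,"ow":77,"pnn":43},57],"pze":11}
After op 10 (add /aa/0/3 3): {"aa":[[70,89,45,3],[48,90,95],[16,2],41,[18,43,24],[94,33,93]],"k":[66,{"b":77,"lgy":83,"v":73,"xv":23},{"eu":61,"iba":10,"s":20,"xd":41},{"bsr":62,"j":7,"k":25,"ow":77,"pnn":43},57],"pze":11}
After op 11 (replace /k/2 44): {"aa":[[70,89,45,3],[48,90,95],[16,2],41,[18,43,24],[94,33,93]],"k":[66,{"b":77,"lgy":83,"v":73,"xv":23},44,{"bsr":62,"j":7,"k":25,"ow":77,"pnn":43},57],"pze":11}
After op 12 (remove /k/3/j): {"aa":[[70,89,45,3],[48,90,95],[16,2],41,[18,43,24],[94,33,93]],"k":[66,{"b":77,"lgy":83,"v":73,"xv":23},44,{"bsr":62,"k":25,"ow":77,"pnn":43},57],"pze":11}
After op 13 (add /k/1/xih 9): {"aa":[[70,89,45,3],[48,90,95],[16,2],41,[18,43,24],[94,33,93]],"k":[66,{"b":77,"lgy":83,"v":73,"xih":9,"xv":23},44,{"bsr":62,"k":25,"ow":77,"pnn":43},57],"pze":11}
After op 14 (replace /aa/1/1 10): {"aa":[[70,89,45,3],[48,10,95],[16,2],41,[18,43,24],[94,33,93]],"k":[66,{"b":77,"lgy":83,"v":73,"xih":9,"xv":23},44,{"bsr":62,"k":25,"ow":77,"pnn":43},57],"pze":11}
After op 15 (replace /aa/5/2 74): {"aa":[[70,89,45,3],[48,10,95],[16,2],41,[18,43,24],[94,33,74]],"k":[66,{"b":77,"lgy":83,"v":73,"xih":9,"xv":23},44,{"bsr":62,"k":25,"ow":77,"pnn":43},57],"pze":11}
After op 16 (add /k/3/obr 38): {"aa":[[70,89,45,3],[48,10,95],[16,2],41,[18,43,24],[94,33,74]],"k":[66,{"b":77,"lgy":83,"v":73,"xih":9,"xv":23},44,{"bsr":62,"k":25,"obr":38,"ow":77,"pnn":43},57],"pze":11}
Value at /k/1/xih: 9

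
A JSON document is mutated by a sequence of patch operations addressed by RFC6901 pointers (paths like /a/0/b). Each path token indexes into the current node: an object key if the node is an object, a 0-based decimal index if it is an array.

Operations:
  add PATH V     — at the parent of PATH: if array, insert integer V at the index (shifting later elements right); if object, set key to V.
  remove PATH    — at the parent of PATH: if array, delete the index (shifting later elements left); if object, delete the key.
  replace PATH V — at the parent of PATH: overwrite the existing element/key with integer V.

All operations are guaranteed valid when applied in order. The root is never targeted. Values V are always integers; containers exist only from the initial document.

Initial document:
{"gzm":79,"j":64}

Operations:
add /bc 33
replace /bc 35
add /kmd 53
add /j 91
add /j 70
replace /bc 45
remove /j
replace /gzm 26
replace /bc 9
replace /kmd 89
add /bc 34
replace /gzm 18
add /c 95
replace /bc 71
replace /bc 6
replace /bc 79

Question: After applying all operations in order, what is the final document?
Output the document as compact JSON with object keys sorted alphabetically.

After op 1 (add /bc 33): {"bc":33,"gzm":79,"j":64}
After op 2 (replace /bc 35): {"bc":35,"gzm":79,"j":64}
After op 3 (add /kmd 53): {"bc":35,"gzm":79,"j":64,"kmd":53}
After op 4 (add /j 91): {"bc":35,"gzm":79,"j":91,"kmd":53}
After op 5 (add /j 70): {"bc":35,"gzm":79,"j":70,"kmd":53}
After op 6 (replace /bc 45): {"bc":45,"gzm":79,"j":70,"kmd":53}
After op 7 (remove /j): {"bc":45,"gzm":79,"kmd":53}
After op 8 (replace /gzm 26): {"bc":45,"gzm":26,"kmd":53}
After op 9 (replace /bc 9): {"bc":9,"gzm":26,"kmd":53}
After op 10 (replace /kmd 89): {"bc":9,"gzm":26,"kmd":89}
After op 11 (add /bc 34): {"bc":34,"gzm":26,"kmd":89}
After op 12 (replace /gzm 18): {"bc":34,"gzm":18,"kmd":89}
After op 13 (add /c 95): {"bc":34,"c":95,"gzm":18,"kmd":89}
After op 14 (replace /bc 71): {"bc":71,"c":95,"gzm":18,"kmd":89}
After op 15 (replace /bc 6): {"bc":6,"c":95,"gzm":18,"kmd":89}
After op 16 (replace /bc 79): {"bc":79,"c":95,"gzm":18,"kmd":89}

Answer: {"bc":79,"c":95,"gzm":18,"kmd":89}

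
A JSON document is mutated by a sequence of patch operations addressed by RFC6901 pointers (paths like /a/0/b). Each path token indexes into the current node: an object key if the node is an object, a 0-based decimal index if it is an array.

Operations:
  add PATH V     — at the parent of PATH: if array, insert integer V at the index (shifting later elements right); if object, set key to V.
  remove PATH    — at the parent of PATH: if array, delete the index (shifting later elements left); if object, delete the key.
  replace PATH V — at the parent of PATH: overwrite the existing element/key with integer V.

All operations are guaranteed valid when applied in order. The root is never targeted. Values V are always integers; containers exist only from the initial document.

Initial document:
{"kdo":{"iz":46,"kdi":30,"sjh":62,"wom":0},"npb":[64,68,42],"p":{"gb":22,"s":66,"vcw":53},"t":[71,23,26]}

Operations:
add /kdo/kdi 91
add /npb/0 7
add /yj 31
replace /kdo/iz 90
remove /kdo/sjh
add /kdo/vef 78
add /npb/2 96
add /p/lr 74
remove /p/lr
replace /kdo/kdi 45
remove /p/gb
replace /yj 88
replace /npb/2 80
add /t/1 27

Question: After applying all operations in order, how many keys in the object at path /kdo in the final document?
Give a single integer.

Answer: 4

Derivation:
After op 1 (add /kdo/kdi 91): {"kdo":{"iz":46,"kdi":91,"sjh":62,"wom":0},"npb":[64,68,42],"p":{"gb":22,"s":66,"vcw":53},"t":[71,23,26]}
After op 2 (add /npb/0 7): {"kdo":{"iz":46,"kdi":91,"sjh":62,"wom":0},"npb":[7,64,68,42],"p":{"gb":22,"s":66,"vcw":53},"t":[71,23,26]}
After op 3 (add /yj 31): {"kdo":{"iz":46,"kdi":91,"sjh":62,"wom":0},"npb":[7,64,68,42],"p":{"gb":22,"s":66,"vcw":53},"t":[71,23,26],"yj":31}
After op 4 (replace /kdo/iz 90): {"kdo":{"iz":90,"kdi":91,"sjh":62,"wom":0},"npb":[7,64,68,42],"p":{"gb":22,"s":66,"vcw":53},"t":[71,23,26],"yj":31}
After op 5 (remove /kdo/sjh): {"kdo":{"iz":90,"kdi":91,"wom":0},"npb":[7,64,68,42],"p":{"gb":22,"s":66,"vcw":53},"t":[71,23,26],"yj":31}
After op 6 (add /kdo/vef 78): {"kdo":{"iz":90,"kdi":91,"vef":78,"wom":0},"npb":[7,64,68,42],"p":{"gb":22,"s":66,"vcw":53},"t":[71,23,26],"yj":31}
After op 7 (add /npb/2 96): {"kdo":{"iz":90,"kdi":91,"vef":78,"wom":0},"npb":[7,64,96,68,42],"p":{"gb":22,"s":66,"vcw":53},"t":[71,23,26],"yj":31}
After op 8 (add /p/lr 74): {"kdo":{"iz":90,"kdi":91,"vef":78,"wom":0},"npb":[7,64,96,68,42],"p":{"gb":22,"lr":74,"s":66,"vcw":53},"t":[71,23,26],"yj":31}
After op 9 (remove /p/lr): {"kdo":{"iz":90,"kdi":91,"vef":78,"wom":0},"npb":[7,64,96,68,42],"p":{"gb":22,"s":66,"vcw":53},"t":[71,23,26],"yj":31}
After op 10 (replace /kdo/kdi 45): {"kdo":{"iz":90,"kdi":45,"vef":78,"wom":0},"npb":[7,64,96,68,42],"p":{"gb":22,"s":66,"vcw":53},"t":[71,23,26],"yj":31}
After op 11 (remove /p/gb): {"kdo":{"iz":90,"kdi":45,"vef":78,"wom":0},"npb":[7,64,96,68,42],"p":{"s":66,"vcw":53},"t":[71,23,26],"yj":31}
After op 12 (replace /yj 88): {"kdo":{"iz":90,"kdi":45,"vef":78,"wom":0},"npb":[7,64,96,68,42],"p":{"s":66,"vcw":53},"t":[71,23,26],"yj":88}
After op 13 (replace /npb/2 80): {"kdo":{"iz":90,"kdi":45,"vef":78,"wom":0},"npb":[7,64,80,68,42],"p":{"s":66,"vcw":53},"t":[71,23,26],"yj":88}
After op 14 (add /t/1 27): {"kdo":{"iz":90,"kdi":45,"vef":78,"wom":0},"npb":[7,64,80,68,42],"p":{"s":66,"vcw":53},"t":[71,27,23,26],"yj":88}
Size at path /kdo: 4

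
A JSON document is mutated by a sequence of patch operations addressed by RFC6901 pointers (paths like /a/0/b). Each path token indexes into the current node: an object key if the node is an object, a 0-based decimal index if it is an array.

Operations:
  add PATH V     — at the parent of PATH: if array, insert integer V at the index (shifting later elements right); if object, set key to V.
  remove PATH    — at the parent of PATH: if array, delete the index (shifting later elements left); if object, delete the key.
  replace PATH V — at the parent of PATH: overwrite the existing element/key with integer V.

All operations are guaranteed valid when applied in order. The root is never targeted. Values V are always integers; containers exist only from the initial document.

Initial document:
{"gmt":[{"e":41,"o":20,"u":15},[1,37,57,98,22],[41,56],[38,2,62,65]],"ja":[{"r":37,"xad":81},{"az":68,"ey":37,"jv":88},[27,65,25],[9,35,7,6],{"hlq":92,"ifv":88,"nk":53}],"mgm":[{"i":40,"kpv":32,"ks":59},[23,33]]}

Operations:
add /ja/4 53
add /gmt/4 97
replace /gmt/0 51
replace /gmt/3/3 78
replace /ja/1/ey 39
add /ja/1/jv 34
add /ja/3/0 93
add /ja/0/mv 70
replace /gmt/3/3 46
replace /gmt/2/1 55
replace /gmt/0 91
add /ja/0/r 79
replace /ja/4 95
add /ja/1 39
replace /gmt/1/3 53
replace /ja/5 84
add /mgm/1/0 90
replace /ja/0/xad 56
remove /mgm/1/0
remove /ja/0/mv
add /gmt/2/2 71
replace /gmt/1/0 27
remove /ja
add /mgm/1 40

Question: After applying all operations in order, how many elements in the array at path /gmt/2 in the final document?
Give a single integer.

After op 1 (add /ja/4 53): {"gmt":[{"e":41,"o":20,"u":15},[1,37,57,98,22],[41,56],[38,2,62,65]],"ja":[{"r":37,"xad":81},{"az":68,"ey":37,"jv":88},[27,65,25],[9,35,7,6],53,{"hlq":92,"ifv":88,"nk":53}],"mgm":[{"i":40,"kpv":32,"ks":59},[23,33]]}
After op 2 (add /gmt/4 97): {"gmt":[{"e":41,"o":20,"u":15},[1,37,57,98,22],[41,56],[38,2,62,65],97],"ja":[{"r":37,"xad":81},{"az":68,"ey":37,"jv":88},[27,65,25],[9,35,7,6],53,{"hlq":92,"ifv":88,"nk":53}],"mgm":[{"i":40,"kpv":32,"ks":59},[23,33]]}
After op 3 (replace /gmt/0 51): {"gmt":[51,[1,37,57,98,22],[41,56],[38,2,62,65],97],"ja":[{"r":37,"xad":81},{"az":68,"ey":37,"jv":88},[27,65,25],[9,35,7,6],53,{"hlq":92,"ifv":88,"nk":53}],"mgm":[{"i":40,"kpv":32,"ks":59},[23,33]]}
After op 4 (replace /gmt/3/3 78): {"gmt":[51,[1,37,57,98,22],[41,56],[38,2,62,78],97],"ja":[{"r":37,"xad":81},{"az":68,"ey":37,"jv":88},[27,65,25],[9,35,7,6],53,{"hlq":92,"ifv":88,"nk":53}],"mgm":[{"i":40,"kpv":32,"ks":59},[23,33]]}
After op 5 (replace /ja/1/ey 39): {"gmt":[51,[1,37,57,98,22],[41,56],[38,2,62,78],97],"ja":[{"r":37,"xad":81},{"az":68,"ey":39,"jv":88},[27,65,25],[9,35,7,6],53,{"hlq":92,"ifv":88,"nk":53}],"mgm":[{"i":40,"kpv":32,"ks":59},[23,33]]}
After op 6 (add /ja/1/jv 34): {"gmt":[51,[1,37,57,98,22],[41,56],[38,2,62,78],97],"ja":[{"r":37,"xad":81},{"az":68,"ey":39,"jv":34},[27,65,25],[9,35,7,6],53,{"hlq":92,"ifv":88,"nk":53}],"mgm":[{"i":40,"kpv":32,"ks":59},[23,33]]}
After op 7 (add /ja/3/0 93): {"gmt":[51,[1,37,57,98,22],[41,56],[38,2,62,78],97],"ja":[{"r":37,"xad":81},{"az":68,"ey":39,"jv":34},[27,65,25],[93,9,35,7,6],53,{"hlq":92,"ifv":88,"nk":53}],"mgm":[{"i":40,"kpv":32,"ks":59},[23,33]]}
After op 8 (add /ja/0/mv 70): {"gmt":[51,[1,37,57,98,22],[41,56],[38,2,62,78],97],"ja":[{"mv":70,"r":37,"xad":81},{"az":68,"ey":39,"jv":34},[27,65,25],[93,9,35,7,6],53,{"hlq":92,"ifv":88,"nk":53}],"mgm":[{"i":40,"kpv":32,"ks":59},[23,33]]}
After op 9 (replace /gmt/3/3 46): {"gmt":[51,[1,37,57,98,22],[41,56],[38,2,62,46],97],"ja":[{"mv":70,"r":37,"xad":81},{"az":68,"ey":39,"jv":34},[27,65,25],[93,9,35,7,6],53,{"hlq":92,"ifv":88,"nk":53}],"mgm":[{"i":40,"kpv":32,"ks":59},[23,33]]}
After op 10 (replace /gmt/2/1 55): {"gmt":[51,[1,37,57,98,22],[41,55],[38,2,62,46],97],"ja":[{"mv":70,"r":37,"xad":81},{"az":68,"ey":39,"jv":34},[27,65,25],[93,9,35,7,6],53,{"hlq":92,"ifv":88,"nk":53}],"mgm":[{"i":40,"kpv":32,"ks":59},[23,33]]}
After op 11 (replace /gmt/0 91): {"gmt":[91,[1,37,57,98,22],[41,55],[38,2,62,46],97],"ja":[{"mv":70,"r":37,"xad":81},{"az":68,"ey":39,"jv":34},[27,65,25],[93,9,35,7,6],53,{"hlq":92,"ifv":88,"nk":53}],"mgm":[{"i":40,"kpv":32,"ks":59},[23,33]]}
After op 12 (add /ja/0/r 79): {"gmt":[91,[1,37,57,98,22],[41,55],[38,2,62,46],97],"ja":[{"mv":70,"r":79,"xad":81},{"az":68,"ey":39,"jv":34},[27,65,25],[93,9,35,7,6],53,{"hlq":92,"ifv":88,"nk":53}],"mgm":[{"i":40,"kpv":32,"ks":59},[23,33]]}
After op 13 (replace /ja/4 95): {"gmt":[91,[1,37,57,98,22],[41,55],[38,2,62,46],97],"ja":[{"mv":70,"r":79,"xad":81},{"az":68,"ey":39,"jv":34},[27,65,25],[93,9,35,7,6],95,{"hlq":92,"ifv":88,"nk":53}],"mgm":[{"i":40,"kpv":32,"ks":59},[23,33]]}
After op 14 (add /ja/1 39): {"gmt":[91,[1,37,57,98,22],[41,55],[38,2,62,46],97],"ja":[{"mv":70,"r":79,"xad":81},39,{"az":68,"ey":39,"jv":34},[27,65,25],[93,9,35,7,6],95,{"hlq":92,"ifv":88,"nk":53}],"mgm":[{"i":40,"kpv":32,"ks":59},[23,33]]}
After op 15 (replace /gmt/1/3 53): {"gmt":[91,[1,37,57,53,22],[41,55],[38,2,62,46],97],"ja":[{"mv":70,"r":79,"xad":81},39,{"az":68,"ey":39,"jv":34},[27,65,25],[93,9,35,7,6],95,{"hlq":92,"ifv":88,"nk":53}],"mgm":[{"i":40,"kpv":32,"ks":59},[23,33]]}
After op 16 (replace /ja/5 84): {"gmt":[91,[1,37,57,53,22],[41,55],[38,2,62,46],97],"ja":[{"mv":70,"r":79,"xad":81},39,{"az":68,"ey":39,"jv":34},[27,65,25],[93,9,35,7,6],84,{"hlq":92,"ifv":88,"nk":53}],"mgm":[{"i":40,"kpv":32,"ks":59},[23,33]]}
After op 17 (add /mgm/1/0 90): {"gmt":[91,[1,37,57,53,22],[41,55],[38,2,62,46],97],"ja":[{"mv":70,"r":79,"xad":81},39,{"az":68,"ey":39,"jv":34},[27,65,25],[93,9,35,7,6],84,{"hlq":92,"ifv":88,"nk":53}],"mgm":[{"i":40,"kpv":32,"ks":59},[90,23,33]]}
After op 18 (replace /ja/0/xad 56): {"gmt":[91,[1,37,57,53,22],[41,55],[38,2,62,46],97],"ja":[{"mv":70,"r":79,"xad":56},39,{"az":68,"ey":39,"jv":34},[27,65,25],[93,9,35,7,6],84,{"hlq":92,"ifv":88,"nk":53}],"mgm":[{"i":40,"kpv":32,"ks":59},[90,23,33]]}
After op 19 (remove /mgm/1/0): {"gmt":[91,[1,37,57,53,22],[41,55],[38,2,62,46],97],"ja":[{"mv":70,"r":79,"xad":56},39,{"az":68,"ey":39,"jv":34},[27,65,25],[93,9,35,7,6],84,{"hlq":92,"ifv":88,"nk":53}],"mgm":[{"i":40,"kpv":32,"ks":59},[23,33]]}
After op 20 (remove /ja/0/mv): {"gmt":[91,[1,37,57,53,22],[41,55],[38,2,62,46],97],"ja":[{"r":79,"xad":56},39,{"az":68,"ey":39,"jv":34},[27,65,25],[93,9,35,7,6],84,{"hlq":92,"ifv":88,"nk":53}],"mgm":[{"i":40,"kpv":32,"ks":59},[23,33]]}
After op 21 (add /gmt/2/2 71): {"gmt":[91,[1,37,57,53,22],[41,55,71],[38,2,62,46],97],"ja":[{"r":79,"xad":56},39,{"az":68,"ey":39,"jv":34},[27,65,25],[93,9,35,7,6],84,{"hlq":92,"ifv":88,"nk":53}],"mgm":[{"i":40,"kpv":32,"ks":59},[23,33]]}
After op 22 (replace /gmt/1/0 27): {"gmt":[91,[27,37,57,53,22],[41,55,71],[38,2,62,46],97],"ja":[{"r":79,"xad":56},39,{"az":68,"ey":39,"jv":34},[27,65,25],[93,9,35,7,6],84,{"hlq":92,"ifv":88,"nk":53}],"mgm":[{"i":40,"kpv":32,"ks":59},[23,33]]}
After op 23 (remove /ja): {"gmt":[91,[27,37,57,53,22],[41,55,71],[38,2,62,46],97],"mgm":[{"i":40,"kpv":32,"ks":59},[23,33]]}
After op 24 (add /mgm/1 40): {"gmt":[91,[27,37,57,53,22],[41,55,71],[38,2,62,46],97],"mgm":[{"i":40,"kpv":32,"ks":59},40,[23,33]]}
Size at path /gmt/2: 3

Answer: 3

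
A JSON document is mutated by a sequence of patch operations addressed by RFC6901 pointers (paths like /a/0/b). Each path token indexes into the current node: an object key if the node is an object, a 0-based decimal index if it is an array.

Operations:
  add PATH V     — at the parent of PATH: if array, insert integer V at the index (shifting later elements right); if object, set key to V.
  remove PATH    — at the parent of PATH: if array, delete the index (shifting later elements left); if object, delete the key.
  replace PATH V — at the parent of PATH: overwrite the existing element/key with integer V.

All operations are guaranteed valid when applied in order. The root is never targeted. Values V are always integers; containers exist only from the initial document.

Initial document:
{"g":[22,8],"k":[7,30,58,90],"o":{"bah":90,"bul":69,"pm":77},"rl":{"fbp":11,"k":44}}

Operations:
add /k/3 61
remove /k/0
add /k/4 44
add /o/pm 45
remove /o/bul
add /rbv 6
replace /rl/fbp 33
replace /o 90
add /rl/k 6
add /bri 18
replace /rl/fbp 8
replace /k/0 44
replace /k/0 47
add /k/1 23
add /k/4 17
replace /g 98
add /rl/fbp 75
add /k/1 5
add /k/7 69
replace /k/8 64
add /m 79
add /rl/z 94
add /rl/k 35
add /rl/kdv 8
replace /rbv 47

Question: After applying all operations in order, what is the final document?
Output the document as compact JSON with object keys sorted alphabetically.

Answer: {"bri":18,"g":98,"k":[47,5,23,58,61,17,90,69,64],"m":79,"o":90,"rbv":47,"rl":{"fbp":75,"k":35,"kdv":8,"z":94}}

Derivation:
After op 1 (add /k/3 61): {"g":[22,8],"k":[7,30,58,61,90],"o":{"bah":90,"bul":69,"pm":77},"rl":{"fbp":11,"k":44}}
After op 2 (remove /k/0): {"g":[22,8],"k":[30,58,61,90],"o":{"bah":90,"bul":69,"pm":77},"rl":{"fbp":11,"k":44}}
After op 3 (add /k/4 44): {"g":[22,8],"k":[30,58,61,90,44],"o":{"bah":90,"bul":69,"pm":77},"rl":{"fbp":11,"k":44}}
After op 4 (add /o/pm 45): {"g":[22,8],"k":[30,58,61,90,44],"o":{"bah":90,"bul":69,"pm":45},"rl":{"fbp":11,"k":44}}
After op 5 (remove /o/bul): {"g":[22,8],"k":[30,58,61,90,44],"o":{"bah":90,"pm":45},"rl":{"fbp":11,"k":44}}
After op 6 (add /rbv 6): {"g":[22,8],"k":[30,58,61,90,44],"o":{"bah":90,"pm":45},"rbv":6,"rl":{"fbp":11,"k":44}}
After op 7 (replace /rl/fbp 33): {"g":[22,8],"k":[30,58,61,90,44],"o":{"bah":90,"pm":45},"rbv":6,"rl":{"fbp":33,"k":44}}
After op 8 (replace /o 90): {"g":[22,8],"k":[30,58,61,90,44],"o":90,"rbv":6,"rl":{"fbp":33,"k":44}}
After op 9 (add /rl/k 6): {"g":[22,8],"k":[30,58,61,90,44],"o":90,"rbv":6,"rl":{"fbp":33,"k":6}}
After op 10 (add /bri 18): {"bri":18,"g":[22,8],"k":[30,58,61,90,44],"o":90,"rbv":6,"rl":{"fbp":33,"k":6}}
After op 11 (replace /rl/fbp 8): {"bri":18,"g":[22,8],"k":[30,58,61,90,44],"o":90,"rbv":6,"rl":{"fbp":8,"k":6}}
After op 12 (replace /k/0 44): {"bri":18,"g":[22,8],"k":[44,58,61,90,44],"o":90,"rbv":6,"rl":{"fbp":8,"k":6}}
After op 13 (replace /k/0 47): {"bri":18,"g":[22,8],"k":[47,58,61,90,44],"o":90,"rbv":6,"rl":{"fbp":8,"k":6}}
After op 14 (add /k/1 23): {"bri":18,"g":[22,8],"k":[47,23,58,61,90,44],"o":90,"rbv":6,"rl":{"fbp":8,"k":6}}
After op 15 (add /k/4 17): {"bri":18,"g":[22,8],"k":[47,23,58,61,17,90,44],"o":90,"rbv":6,"rl":{"fbp":8,"k":6}}
After op 16 (replace /g 98): {"bri":18,"g":98,"k":[47,23,58,61,17,90,44],"o":90,"rbv":6,"rl":{"fbp":8,"k":6}}
After op 17 (add /rl/fbp 75): {"bri":18,"g":98,"k":[47,23,58,61,17,90,44],"o":90,"rbv":6,"rl":{"fbp":75,"k":6}}
After op 18 (add /k/1 5): {"bri":18,"g":98,"k":[47,5,23,58,61,17,90,44],"o":90,"rbv":6,"rl":{"fbp":75,"k":6}}
After op 19 (add /k/7 69): {"bri":18,"g":98,"k":[47,5,23,58,61,17,90,69,44],"o":90,"rbv":6,"rl":{"fbp":75,"k":6}}
After op 20 (replace /k/8 64): {"bri":18,"g":98,"k":[47,5,23,58,61,17,90,69,64],"o":90,"rbv":6,"rl":{"fbp":75,"k":6}}
After op 21 (add /m 79): {"bri":18,"g":98,"k":[47,5,23,58,61,17,90,69,64],"m":79,"o":90,"rbv":6,"rl":{"fbp":75,"k":6}}
After op 22 (add /rl/z 94): {"bri":18,"g":98,"k":[47,5,23,58,61,17,90,69,64],"m":79,"o":90,"rbv":6,"rl":{"fbp":75,"k":6,"z":94}}
After op 23 (add /rl/k 35): {"bri":18,"g":98,"k":[47,5,23,58,61,17,90,69,64],"m":79,"o":90,"rbv":6,"rl":{"fbp":75,"k":35,"z":94}}
After op 24 (add /rl/kdv 8): {"bri":18,"g":98,"k":[47,5,23,58,61,17,90,69,64],"m":79,"o":90,"rbv":6,"rl":{"fbp":75,"k":35,"kdv":8,"z":94}}
After op 25 (replace /rbv 47): {"bri":18,"g":98,"k":[47,5,23,58,61,17,90,69,64],"m":79,"o":90,"rbv":47,"rl":{"fbp":75,"k":35,"kdv":8,"z":94}}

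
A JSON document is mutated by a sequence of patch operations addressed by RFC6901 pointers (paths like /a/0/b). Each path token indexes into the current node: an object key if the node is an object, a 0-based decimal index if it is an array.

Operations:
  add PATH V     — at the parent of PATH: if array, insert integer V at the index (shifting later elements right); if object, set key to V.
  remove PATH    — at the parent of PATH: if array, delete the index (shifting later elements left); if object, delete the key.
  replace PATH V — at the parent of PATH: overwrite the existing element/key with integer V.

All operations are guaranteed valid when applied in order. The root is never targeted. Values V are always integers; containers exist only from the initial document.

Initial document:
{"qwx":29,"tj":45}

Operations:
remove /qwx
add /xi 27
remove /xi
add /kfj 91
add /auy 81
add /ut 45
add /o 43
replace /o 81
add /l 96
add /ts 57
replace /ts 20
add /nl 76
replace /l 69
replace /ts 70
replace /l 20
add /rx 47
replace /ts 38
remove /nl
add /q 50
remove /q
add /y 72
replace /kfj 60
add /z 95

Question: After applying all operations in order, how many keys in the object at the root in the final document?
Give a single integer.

After op 1 (remove /qwx): {"tj":45}
After op 2 (add /xi 27): {"tj":45,"xi":27}
After op 3 (remove /xi): {"tj":45}
After op 4 (add /kfj 91): {"kfj":91,"tj":45}
After op 5 (add /auy 81): {"auy":81,"kfj":91,"tj":45}
After op 6 (add /ut 45): {"auy":81,"kfj":91,"tj":45,"ut":45}
After op 7 (add /o 43): {"auy":81,"kfj":91,"o":43,"tj":45,"ut":45}
After op 8 (replace /o 81): {"auy":81,"kfj":91,"o":81,"tj":45,"ut":45}
After op 9 (add /l 96): {"auy":81,"kfj":91,"l":96,"o":81,"tj":45,"ut":45}
After op 10 (add /ts 57): {"auy":81,"kfj":91,"l":96,"o":81,"tj":45,"ts":57,"ut":45}
After op 11 (replace /ts 20): {"auy":81,"kfj":91,"l":96,"o":81,"tj":45,"ts":20,"ut":45}
After op 12 (add /nl 76): {"auy":81,"kfj":91,"l":96,"nl":76,"o":81,"tj":45,"ts":20,"ut":45}
After op 13 (replace /l 69): {"auy":81,"kfj":91,"l":69,"nl":76,"o":81,"tj":45,"ts":20,"ut":45}
After op 14 (replace /ts 70): {"auy":81,"kfj":91,"l":69,"nl":76,"o":81,"tj":45,"ts":70,"ut":45}
After op 15 (replace /l 20): {"auy":81,"kfj":91,"l":20,"nl":76,"o":81,"tj":45,"ts":70,"ut":45}
After op 16 (add /rx 47): {"auy":81,"kfj":91,"l":20,"nl":76,"o":81,"rx":47,"tj":45,"ts":70,"ut":45}
After op 17 (replace /ts 38): {"auy":81,"kfj":91,"l":20,"nl":76,"o":81,"rx":47,"tj":45,"ts":38,"ut":45}
After op 18 (remove /nl): {"auy":81,"kfj":91,"l":20,"o":81,"rx":47,"tj":45,"ts":38,"ut":45}
After op 19 (add /q 50): {"auy":81,"kfj":91,"l":20,"o":81,"q":50,"rx":47,"tj":45,"ts":38,"ut":45}
After op 20 (remove /q): {"auy":81,"kfj":91,"l":20,"o":81,"rx":47,"tj":45,"ts":38,"ut":45}
After op 21 (add /y 72): {"auy":81,"kfj":91,"l":20,"o":81,"rx":47,"tj":45,"ts":38,"ut":45,"y":72}
After op 22 (replace /kfj 60): {"auy":81,"kfj":60,"l":20,"o":81,"rx":47,"tj":45,"ts":38,"ut":45,"y":72}
After op 23 (add /z 95): {"auy":81,"kfj":60,"l":20,"o":81,"rx":47,"tj":45,"ts":38,"ut":45,"y":72,"z":95}
Size at the root: 10

Answer: 10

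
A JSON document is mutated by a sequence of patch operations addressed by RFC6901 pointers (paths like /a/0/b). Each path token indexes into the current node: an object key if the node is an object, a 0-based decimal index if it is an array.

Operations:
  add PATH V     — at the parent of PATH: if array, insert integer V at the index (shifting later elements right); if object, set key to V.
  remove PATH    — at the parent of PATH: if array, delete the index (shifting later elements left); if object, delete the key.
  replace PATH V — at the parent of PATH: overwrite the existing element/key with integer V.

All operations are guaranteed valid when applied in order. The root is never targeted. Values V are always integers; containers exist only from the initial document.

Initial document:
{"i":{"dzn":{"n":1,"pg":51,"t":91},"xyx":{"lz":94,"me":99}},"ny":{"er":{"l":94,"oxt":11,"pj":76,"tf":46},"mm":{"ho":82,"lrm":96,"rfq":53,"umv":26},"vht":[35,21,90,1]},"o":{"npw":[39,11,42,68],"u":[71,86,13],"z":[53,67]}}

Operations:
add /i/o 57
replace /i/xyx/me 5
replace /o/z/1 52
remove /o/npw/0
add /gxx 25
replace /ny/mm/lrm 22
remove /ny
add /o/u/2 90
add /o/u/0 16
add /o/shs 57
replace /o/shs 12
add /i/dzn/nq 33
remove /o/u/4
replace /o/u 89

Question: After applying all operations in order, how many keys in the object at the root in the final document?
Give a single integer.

After op 1 (add /i/o 57): {"i":{"dzn":{"n":1,"pg":51,"t":91},"o":57,"xyx":{"lz":94,"me":99}},"ny":{"er":{"l":94,"oxt":11,"pj":76,"tf":46},"mm":{"ho":82,"lrm":96,"rfq":53,"umv":26},"vht":[35,21,90,1]},"o":{"npw":[39,11,42,68],"u":[71,86,13],"z":[53,67]}}
After op 2 (replace /i/xyx/me 5): {"i":{"dzn":{"n":1,"pg":51,"t":91},"o":57,"xyx":{"lz":94,"me":5}},"ny":{"er":{"l":94,"oxt":11,"pj":76,"tf":46},"mm":{"ho":82,"lrm":96,"rfq":53,"umv":26},"vht":[35,21,90,1]},"o":{"npw":[39,11,42,68],"u":[71,86,13],"z":[53,67]}}
After op 3 (replace /o/z/1 52): {"i":{"dzn":{"n":1,"pg":51,"t":91},"o":57,"xyx":{"lz":94,"me":5}},"ny":{"er":{"l":94,"oxt":11,"pj":76,"tf":46},"mm":{"ho":82,"lrm":96,"rfq":53,"umv":26},"vht":[35,21,90,1]},"o":{"npw":[39,11,42,68],"u":[71,86,13],"z":[53,52]}}
After op 4 (remove /o/npw/0): {"i":{"dzn":{"n":1,"pg":51,"t":91},"o":57,"xyx":{"lz":94,"me":5}},"ny":{"er":{"l":94,"oxt":11,"pj":76,"tf":46},"mm":{"ho":82,"lrm":96,"rfq":53,"umv":26},"vht":[35,21,90,1]},"o":{"npw":[11,42,68],"u":[71,86,13],"z":[53,52]}}
After op 5 (add /gxx 25): {"gxx":25,"i":{"dzn":{"n":1,"pg":51,"t":91},"o":57,"xyx":{"lz":94,"me":5}},"ny":{"er":{"l":94,"oxt":11,"pj":76,"tf":46},"mm":{"ho":82,"lrm":96,"rfq":53,"umv":26},"vht":[35,21,90,1]},"o":{"npw":[11,42,68],"u":[71,86,13],"z":[53,52]}}
After op 6 (replace /ny/mm/lrm 22): {"gxx":25,"i":{"dzn":{"n":1,"pg":51,"t":91},"o":57,"xyx":{"lz":94,"me":5}},"ny":{"er":{"l":94,"oxt":11,"pj":76,"tf":46},"mm":{"ho":82,"lrm":22,"rfq":53,"umv":26},"vht":[35,21,90,1]},"o":{"npw":[11,42,68],"u":[71,86,13],"z":[53,52]}}
After op 7 (remove /ny): {"gxx":25,"i":{"dzn":{"n":1,"pg":51,"t":91},"o":57,"xyx":{"lz":94,"me":5}},"o":{"npw":[11,42,68],"u":[71,86,13],"z":[53,52]}}
After op 8 (add /o/u/2 90): {"gxx":25,"i":{"dzn":{"n":1,"pg":51,"t":91},"o":57,"xyx":{"lz":94,"me":5}},"o":{"npw":[11,42,68],"u":[71,86,90,13],"z":[53,52]}}
After op 9 (add /o/u/0 16): {"gxx":25,"i":{"dzn":{"n":1,"pg":51,"t":91},"o":57,"xyx":{"lz":94,"me":5}},"o":{"npw":[11,42,68],"u":[16,71,86,90,13],"z":[53,52]}}
After op 10 (add /o/shs 57): {"gxx":25,"i":{"dzn":{"n":1,"pg":51,"t":91},"o":57,"xyx":{"lz":94,"me":5}},"o":{"npw":[11,42,68],"shs":57,"u":[16,71,86,90,13],"z":[53,52]}}
After op 11 (replace /o/shs 12): {"gxx":25,"i":{"dzn":{"n":1,"pg":51,"t":91},"o":57,"xyx":{"lz":94,"me":5}},"o":{"npw":[11,42,68],"shs":12,"u":[16,71,86,90,13],"z":[53,52]}}
After op 12 (add /i/dzn/nq 33): {"gxx":25,"i":{"dzn":{"n":1,"nq":33,"pg":51,"t":91},"o":57,"xyx":{"lz":94,"me":5}},"o":{"npw":[11,42,68],"shs":12,"u":[16,71,86,90,13],"z":[53,52]}}
After op 13 (remove /o/u/4): {"gxx":25,"i":{"dzn":{"n":1,"nq":33,"pg":51,"t":91},"o":57,"xyx":{"lz":94,"me":5}},"o":{"npw":[11,42,68],"shs":12,"u":[16,71,86,90],"z":[53,52]}}
After op 14 (replace /o/u 89): {"gxx":25,"i":{"dzn":{"n":1,"nq":33,"pg":51,"t":91},"o":57,"xyx":{"lz":94,"me":5}},"o":{"npw":[11,42,68],"shs":12,"u":89,"z":[53,52]}}
Size at the root: 3

Answer: 3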